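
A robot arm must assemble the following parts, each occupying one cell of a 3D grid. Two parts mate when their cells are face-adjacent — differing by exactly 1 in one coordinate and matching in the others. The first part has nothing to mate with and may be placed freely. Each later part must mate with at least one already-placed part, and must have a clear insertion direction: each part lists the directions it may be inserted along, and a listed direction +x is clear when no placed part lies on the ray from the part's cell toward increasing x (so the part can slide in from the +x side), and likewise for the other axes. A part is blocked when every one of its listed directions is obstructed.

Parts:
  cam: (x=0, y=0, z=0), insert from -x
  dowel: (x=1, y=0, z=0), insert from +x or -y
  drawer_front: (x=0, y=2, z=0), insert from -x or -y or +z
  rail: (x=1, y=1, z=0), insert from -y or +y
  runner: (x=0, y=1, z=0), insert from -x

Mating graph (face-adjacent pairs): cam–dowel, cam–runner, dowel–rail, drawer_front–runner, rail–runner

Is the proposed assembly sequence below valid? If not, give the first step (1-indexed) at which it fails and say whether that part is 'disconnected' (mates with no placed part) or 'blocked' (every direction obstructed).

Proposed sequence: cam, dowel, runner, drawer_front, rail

1. cam@(0, 0, 0) [-x clear] — {cam}
2. dowel@(1, 0, 0) [+x clear] — {cam, dowel}
3. runner@(0, 1, 0) [-x clear] — {cam, dowel, runner}
4. drawer_front@(0, 2, 0) [-x clear] — {cam, dowel, drawer_front, runner}
5. rail@(1, 1, 0) [+y clear] — {cam, dowel, drawer_front, rail, runner}

Valid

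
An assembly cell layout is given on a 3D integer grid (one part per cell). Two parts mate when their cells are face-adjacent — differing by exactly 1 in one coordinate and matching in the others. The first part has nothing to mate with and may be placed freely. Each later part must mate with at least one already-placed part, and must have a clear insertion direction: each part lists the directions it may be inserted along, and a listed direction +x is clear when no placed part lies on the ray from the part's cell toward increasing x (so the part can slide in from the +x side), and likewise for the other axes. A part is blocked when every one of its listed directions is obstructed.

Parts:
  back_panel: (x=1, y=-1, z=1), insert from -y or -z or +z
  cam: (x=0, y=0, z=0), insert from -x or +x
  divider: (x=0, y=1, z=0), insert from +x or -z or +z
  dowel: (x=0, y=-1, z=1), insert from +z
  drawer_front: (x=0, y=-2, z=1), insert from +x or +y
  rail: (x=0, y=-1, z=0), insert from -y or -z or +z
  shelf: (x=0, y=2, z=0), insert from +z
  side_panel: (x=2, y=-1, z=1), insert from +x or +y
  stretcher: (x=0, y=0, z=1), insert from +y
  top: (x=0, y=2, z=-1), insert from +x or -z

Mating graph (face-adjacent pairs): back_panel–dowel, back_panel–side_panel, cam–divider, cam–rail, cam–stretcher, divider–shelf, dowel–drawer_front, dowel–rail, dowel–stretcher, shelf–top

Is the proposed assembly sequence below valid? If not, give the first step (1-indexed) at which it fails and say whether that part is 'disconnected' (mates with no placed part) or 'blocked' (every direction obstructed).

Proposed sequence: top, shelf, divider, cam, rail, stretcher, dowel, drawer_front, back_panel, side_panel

Valid

1. top@(0, 2, -1) [+x clear] — {top}
2. shelf@(0, 2, 0) [+z clear] — {shelf, top}
3. divider@(0, 1, 0) [+x clear] — {divider, shelf, top}
4. cam@(0, 0, 0) [-x clear] — {cam, divider, shelf, top}
5. rail@(0, -1, 0) [-y clear] — {cam, divider, rail, shelf, top}
6. stretcher@(0, 0, 1) [+y clear] — {cam, divider, rail, shelf, stretcher, top}
7. dowel@(0, -1, 1) [+z clear] — {cam, divider, dowel, rail, shelf, stretcher, top}
8. drawer_front@(0, -2, 1) [+x clear] — {cam, divider, dowel, drawer_front, rail, shelf, stretcher, top}
9. back_panel@(1, -1, 1) [-y clear] — {back_panel, cam, divider, dowel, drawer_front, rail, shelf, stretcher, top}
10. side_panel@(2, -1, 1) [+x clear] — {back_panel, cam, divider, dowel, drawer_front, rail, shelf, side_panel, stretcher, top}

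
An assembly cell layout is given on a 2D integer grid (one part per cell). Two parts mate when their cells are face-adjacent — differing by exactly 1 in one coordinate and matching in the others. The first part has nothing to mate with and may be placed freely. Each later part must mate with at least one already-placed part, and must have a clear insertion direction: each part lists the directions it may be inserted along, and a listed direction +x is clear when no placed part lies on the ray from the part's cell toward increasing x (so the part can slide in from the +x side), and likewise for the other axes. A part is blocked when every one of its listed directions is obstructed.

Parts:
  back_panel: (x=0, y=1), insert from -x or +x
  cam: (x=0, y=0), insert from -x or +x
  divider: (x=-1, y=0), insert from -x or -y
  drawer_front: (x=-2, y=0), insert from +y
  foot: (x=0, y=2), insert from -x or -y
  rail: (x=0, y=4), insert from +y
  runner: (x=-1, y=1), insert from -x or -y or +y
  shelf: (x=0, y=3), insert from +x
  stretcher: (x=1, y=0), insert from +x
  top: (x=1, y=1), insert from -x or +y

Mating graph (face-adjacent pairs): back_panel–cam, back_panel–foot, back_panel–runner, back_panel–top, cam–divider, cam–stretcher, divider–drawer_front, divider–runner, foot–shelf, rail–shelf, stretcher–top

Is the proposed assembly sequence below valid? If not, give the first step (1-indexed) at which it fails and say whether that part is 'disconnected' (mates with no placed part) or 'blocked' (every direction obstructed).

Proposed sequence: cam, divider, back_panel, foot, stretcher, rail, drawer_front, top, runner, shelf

Invalid at step 6 (disconnected)

1. cam@(0, 0) [-x clear] — {cam}
2. divider@(-1, 0) [-x clear] — {cam, divider}
3. back_panel@(0, 1) [-x clear] — {back_panel, cam, divider}
4. foot@(0, 2) [-x clear] — {back_panel, cam, divider, foot}
5. stretcher@(1, 0) [+x clear] — {back_panel, cam, divider, foot, stretcher}
6. rail@(0, 4) — no placed neighbour ⇒ disconnected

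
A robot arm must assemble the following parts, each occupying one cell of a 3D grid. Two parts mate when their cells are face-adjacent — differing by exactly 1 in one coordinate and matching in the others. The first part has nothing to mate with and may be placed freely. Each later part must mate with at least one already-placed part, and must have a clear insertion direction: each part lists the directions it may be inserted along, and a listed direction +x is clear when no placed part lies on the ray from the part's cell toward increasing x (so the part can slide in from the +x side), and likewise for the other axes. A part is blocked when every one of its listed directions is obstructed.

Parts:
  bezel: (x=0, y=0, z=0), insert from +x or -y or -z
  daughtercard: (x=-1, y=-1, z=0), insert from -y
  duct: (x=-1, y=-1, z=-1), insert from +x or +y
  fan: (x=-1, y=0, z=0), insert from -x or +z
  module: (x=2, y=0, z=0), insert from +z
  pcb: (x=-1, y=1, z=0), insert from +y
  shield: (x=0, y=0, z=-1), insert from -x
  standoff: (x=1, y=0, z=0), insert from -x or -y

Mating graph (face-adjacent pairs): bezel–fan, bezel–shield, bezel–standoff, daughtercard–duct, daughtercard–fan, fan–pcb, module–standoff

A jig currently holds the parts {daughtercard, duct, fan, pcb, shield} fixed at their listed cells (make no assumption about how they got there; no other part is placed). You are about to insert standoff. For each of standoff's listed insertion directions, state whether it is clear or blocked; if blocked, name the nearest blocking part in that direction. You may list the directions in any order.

-x: nearest on ray is fan@(-1, 0, 0) ⇒ blocked
-y: ray from standoff(1, 0, 0) has no placed part ⇒ clear

-x: blocked by fan; -y: clear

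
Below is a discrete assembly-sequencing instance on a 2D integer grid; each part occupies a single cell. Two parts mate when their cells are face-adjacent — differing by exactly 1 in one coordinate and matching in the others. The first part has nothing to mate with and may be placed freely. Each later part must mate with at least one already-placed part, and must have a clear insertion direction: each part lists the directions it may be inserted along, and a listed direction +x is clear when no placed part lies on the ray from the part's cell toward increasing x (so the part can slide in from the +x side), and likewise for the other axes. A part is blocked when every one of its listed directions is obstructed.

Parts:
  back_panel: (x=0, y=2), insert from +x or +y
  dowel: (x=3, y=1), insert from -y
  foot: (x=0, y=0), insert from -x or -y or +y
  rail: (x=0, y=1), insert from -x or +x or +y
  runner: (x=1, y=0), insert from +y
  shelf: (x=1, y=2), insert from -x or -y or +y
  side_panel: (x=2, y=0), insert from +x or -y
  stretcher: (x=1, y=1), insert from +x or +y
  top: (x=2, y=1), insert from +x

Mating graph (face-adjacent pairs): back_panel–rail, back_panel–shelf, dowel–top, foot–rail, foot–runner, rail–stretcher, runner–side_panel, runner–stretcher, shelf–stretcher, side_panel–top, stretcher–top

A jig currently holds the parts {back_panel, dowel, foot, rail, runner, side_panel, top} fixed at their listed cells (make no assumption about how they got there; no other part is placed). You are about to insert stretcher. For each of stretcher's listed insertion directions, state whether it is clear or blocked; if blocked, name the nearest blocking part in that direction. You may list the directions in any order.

+x: blocked by top; +y: clear

+x: nearest on ray is top@(2, 1) ⇒ blocked
+y: ray from stretcher(1, 1) has no placed part ⇒ clear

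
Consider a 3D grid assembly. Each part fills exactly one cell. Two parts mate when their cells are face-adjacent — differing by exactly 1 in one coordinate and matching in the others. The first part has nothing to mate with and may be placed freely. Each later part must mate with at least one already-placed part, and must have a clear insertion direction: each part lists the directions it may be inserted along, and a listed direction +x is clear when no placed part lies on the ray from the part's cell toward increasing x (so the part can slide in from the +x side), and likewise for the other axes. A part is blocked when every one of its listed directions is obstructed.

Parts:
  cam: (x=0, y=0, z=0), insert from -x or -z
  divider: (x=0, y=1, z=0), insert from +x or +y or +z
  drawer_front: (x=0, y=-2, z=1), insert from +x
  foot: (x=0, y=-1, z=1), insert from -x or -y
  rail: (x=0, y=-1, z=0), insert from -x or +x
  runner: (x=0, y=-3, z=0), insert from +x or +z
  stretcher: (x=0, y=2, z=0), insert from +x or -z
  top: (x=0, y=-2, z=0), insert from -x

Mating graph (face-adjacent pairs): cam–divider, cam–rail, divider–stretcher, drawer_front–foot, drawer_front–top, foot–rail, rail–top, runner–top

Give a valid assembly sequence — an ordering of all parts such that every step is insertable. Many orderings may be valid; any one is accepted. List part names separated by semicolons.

drawer_front; top; runner; rail; cam; divider; stretcher; foot

1. drawer_front@(0, -2, 1) [+x clear] — {drawer_front}
2. top@(0, -2, 0) [-x clear] — {drawer_front, top}
3. runner@(0, -3, 0) [+x clear] — {drawer_front, runner, top}
4. rail@(0, -1, 0) [-x clear] — {drawer_front, rail, runner, top}
5. cam@(0, 0, 0) [-x clear] — {cam, drawer_front, rail, runner, top}
6. divider@(0, 1, 0) [+x clear] — {cam, divider, drawer_front, rail, runner, top}
7. stretcher@(0, 2, 0) [+x clear] — {cam, divider, drawer_front, rail, runner, stretcher, top}
8. foot@(0, -1, 1) [-x clear] — {cam, divider, drawer_front, foot, rail, runner, stretcher, top}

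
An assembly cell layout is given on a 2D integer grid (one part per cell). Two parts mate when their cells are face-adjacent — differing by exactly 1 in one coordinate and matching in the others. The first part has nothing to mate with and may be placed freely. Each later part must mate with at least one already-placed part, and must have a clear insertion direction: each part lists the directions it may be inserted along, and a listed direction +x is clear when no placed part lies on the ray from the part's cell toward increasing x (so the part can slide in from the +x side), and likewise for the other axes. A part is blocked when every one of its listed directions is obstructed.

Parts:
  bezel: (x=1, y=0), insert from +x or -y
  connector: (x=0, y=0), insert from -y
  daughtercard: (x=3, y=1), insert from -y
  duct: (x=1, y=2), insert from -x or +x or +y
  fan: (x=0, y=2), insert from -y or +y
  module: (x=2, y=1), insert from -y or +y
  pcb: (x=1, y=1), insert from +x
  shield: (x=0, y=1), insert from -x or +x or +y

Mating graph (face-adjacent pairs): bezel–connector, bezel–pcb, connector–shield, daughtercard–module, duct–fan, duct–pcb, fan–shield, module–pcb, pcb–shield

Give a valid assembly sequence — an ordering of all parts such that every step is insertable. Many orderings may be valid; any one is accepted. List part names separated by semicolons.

1. bezel@(1, 0) [+x clear] — {bezel}
2. pcb@(1, 1) [+x clear] — {bezel, pcb}
3. duct@(1, 2) [-x clear] — {bezel, duct, pcb}
4. shield@(0, 1) [-x clear] — {bezel, duct, pcb, shield}
5. connector@(0, 0) [-y clear] — {bezel, connector, duct, pcb, shield}
6. module@(2, 1) [-y clear] — {bezel, connector, duct, module, pcb, shield}
7. daughtercard@(3, 1) [-y clear] — {bezel, connector, daughtercard, duct, module, pcb, shield}
8. fan@(0, 2) [+y clear] — {bezel, connector, daughtercard, duct, fan, module, pcb, shield}

bezel; pcb; duct; shield; connector; module; daughtercard; fan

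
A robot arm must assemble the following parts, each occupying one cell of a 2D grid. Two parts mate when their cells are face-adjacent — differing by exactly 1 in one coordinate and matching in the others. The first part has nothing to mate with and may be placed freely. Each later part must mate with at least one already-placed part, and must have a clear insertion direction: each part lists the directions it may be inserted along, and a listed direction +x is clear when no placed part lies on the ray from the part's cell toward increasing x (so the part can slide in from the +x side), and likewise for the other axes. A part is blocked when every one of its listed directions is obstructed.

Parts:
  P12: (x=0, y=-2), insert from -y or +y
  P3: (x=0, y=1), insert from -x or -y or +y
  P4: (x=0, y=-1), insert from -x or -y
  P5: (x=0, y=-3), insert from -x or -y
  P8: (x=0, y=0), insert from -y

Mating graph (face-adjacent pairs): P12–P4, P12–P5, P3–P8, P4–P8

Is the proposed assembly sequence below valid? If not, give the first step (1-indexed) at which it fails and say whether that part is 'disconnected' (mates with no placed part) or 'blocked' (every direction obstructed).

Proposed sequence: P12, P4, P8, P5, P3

Invalid at step 3 (blocked)

1. P12@(0, -2) [-y clear] — {P12}
2. P4@(0, -1) [-x clear] — {P12, P4}
3. P8@(0, 0) — -y all obstructed ⇒ blocked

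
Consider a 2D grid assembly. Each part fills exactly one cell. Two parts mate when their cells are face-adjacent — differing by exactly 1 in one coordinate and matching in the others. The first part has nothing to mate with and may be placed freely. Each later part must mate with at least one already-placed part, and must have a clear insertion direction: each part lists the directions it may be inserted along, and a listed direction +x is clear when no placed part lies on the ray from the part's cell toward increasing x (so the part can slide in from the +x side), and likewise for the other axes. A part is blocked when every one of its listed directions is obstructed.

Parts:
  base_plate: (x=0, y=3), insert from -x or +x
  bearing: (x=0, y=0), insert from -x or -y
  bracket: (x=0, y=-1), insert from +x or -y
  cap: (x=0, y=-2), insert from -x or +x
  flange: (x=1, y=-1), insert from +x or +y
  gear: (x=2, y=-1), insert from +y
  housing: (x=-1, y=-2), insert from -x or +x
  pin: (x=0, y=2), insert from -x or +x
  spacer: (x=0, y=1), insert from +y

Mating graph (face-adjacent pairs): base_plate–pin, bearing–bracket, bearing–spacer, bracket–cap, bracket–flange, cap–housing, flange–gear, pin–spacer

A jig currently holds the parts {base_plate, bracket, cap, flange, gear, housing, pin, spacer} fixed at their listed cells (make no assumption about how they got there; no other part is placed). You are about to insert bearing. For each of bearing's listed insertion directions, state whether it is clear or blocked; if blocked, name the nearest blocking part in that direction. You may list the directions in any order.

-x: clear; -y: blocked by bracket

-x: ray from bearing(0, 0) has no placed part ⇒ clear
-y: nearest on ray is bracket@(0, -1) ⇒ blocked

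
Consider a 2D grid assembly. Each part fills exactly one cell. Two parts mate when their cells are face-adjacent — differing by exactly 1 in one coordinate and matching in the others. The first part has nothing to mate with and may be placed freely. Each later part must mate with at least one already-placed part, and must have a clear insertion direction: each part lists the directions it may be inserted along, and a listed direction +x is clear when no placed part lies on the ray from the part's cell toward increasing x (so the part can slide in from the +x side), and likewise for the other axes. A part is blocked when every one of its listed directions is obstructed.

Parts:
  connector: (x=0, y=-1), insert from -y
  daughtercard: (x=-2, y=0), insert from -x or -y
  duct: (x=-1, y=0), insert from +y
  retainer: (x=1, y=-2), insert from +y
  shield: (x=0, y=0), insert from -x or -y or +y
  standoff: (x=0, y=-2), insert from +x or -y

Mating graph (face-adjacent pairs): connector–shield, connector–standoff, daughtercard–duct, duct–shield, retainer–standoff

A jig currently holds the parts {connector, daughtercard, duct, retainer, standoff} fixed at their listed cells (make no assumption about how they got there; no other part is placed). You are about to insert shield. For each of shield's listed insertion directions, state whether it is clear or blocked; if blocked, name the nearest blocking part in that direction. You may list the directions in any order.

+y: clear; -x: blocked by duct; -y: blocked by connector

-x: nearest on ray is duct@(-1, 0) ⇒ blocked
-y: nearest on ray is connector@(0, -1) ⇒ blocked
+y: ray from shield(0, 0) has no placed part ⇒ clear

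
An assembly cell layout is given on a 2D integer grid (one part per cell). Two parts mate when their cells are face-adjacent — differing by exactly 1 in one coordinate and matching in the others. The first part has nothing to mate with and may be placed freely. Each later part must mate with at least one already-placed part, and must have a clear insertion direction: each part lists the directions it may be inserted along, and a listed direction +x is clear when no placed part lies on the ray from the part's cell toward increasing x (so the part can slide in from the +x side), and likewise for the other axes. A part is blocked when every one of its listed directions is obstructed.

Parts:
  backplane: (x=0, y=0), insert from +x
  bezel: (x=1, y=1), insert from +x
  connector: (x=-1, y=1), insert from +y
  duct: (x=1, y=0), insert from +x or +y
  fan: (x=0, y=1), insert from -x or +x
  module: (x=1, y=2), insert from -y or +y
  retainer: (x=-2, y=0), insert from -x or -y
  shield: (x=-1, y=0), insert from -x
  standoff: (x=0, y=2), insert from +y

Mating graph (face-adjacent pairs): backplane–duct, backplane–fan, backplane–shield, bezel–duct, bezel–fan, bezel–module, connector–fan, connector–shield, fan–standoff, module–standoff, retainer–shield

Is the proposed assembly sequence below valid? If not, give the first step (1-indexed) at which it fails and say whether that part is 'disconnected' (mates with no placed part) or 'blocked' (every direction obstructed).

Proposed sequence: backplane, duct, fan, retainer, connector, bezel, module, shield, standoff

Invalid at step 4 (disconnected)

1. backplane@(0, 0) [+x clear] — {backplane}
2. duct@(1, 0) [+x clear] — {backplane, duct}
3. fan@(0, 1) [-x clear] — {backplane, duct, fan}
4. retainer@(-2, 0) — no placed neighbour ⇒ disconnected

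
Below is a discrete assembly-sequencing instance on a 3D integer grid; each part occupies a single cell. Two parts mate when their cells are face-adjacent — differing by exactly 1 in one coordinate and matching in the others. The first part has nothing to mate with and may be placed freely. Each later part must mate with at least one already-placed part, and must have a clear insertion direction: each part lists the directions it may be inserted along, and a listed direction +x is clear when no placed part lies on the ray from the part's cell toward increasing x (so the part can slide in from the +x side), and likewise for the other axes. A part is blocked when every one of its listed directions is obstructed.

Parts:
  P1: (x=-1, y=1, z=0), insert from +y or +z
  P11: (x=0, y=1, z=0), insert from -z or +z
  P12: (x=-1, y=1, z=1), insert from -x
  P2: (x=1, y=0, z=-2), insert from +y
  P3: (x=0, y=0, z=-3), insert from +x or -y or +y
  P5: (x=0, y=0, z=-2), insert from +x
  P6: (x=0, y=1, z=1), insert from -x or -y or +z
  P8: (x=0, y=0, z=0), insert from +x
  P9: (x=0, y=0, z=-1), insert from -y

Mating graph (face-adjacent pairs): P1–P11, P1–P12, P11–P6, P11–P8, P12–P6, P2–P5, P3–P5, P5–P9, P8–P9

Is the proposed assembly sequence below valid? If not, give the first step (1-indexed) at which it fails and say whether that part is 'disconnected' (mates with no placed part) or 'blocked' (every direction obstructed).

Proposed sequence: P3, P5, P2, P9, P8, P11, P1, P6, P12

Valid

1. P3@(0, 0, -3) [+x clear] — {P3}
2. P5@(0, 0, -2) [+x clear] — {P3, P5}
3. P2@(1, 0, -2) [+y clear] — {P2, P3, P5}
4. P9@(0, 0, -1) [-y clear] — {P2, P3, P5, P9}
5. P8@(0, 0, 0) [+x clear] — {P2, P3, P5, P8, P9}
6. P11@(0, 1, 0) [-z clear] — {P11, P2, P3, P5, P8, P9}
7. P1@(-1, 1, 0) [+y clear] — {P1, P11, P2, P3, P5, P8, P9}
8. P6@(0, 1, 1) [-x clear] — {P1, P11, P2, P3, P5, P6, P8, P9}
9. P12@(-1, 1, 1) [-x clear] — {P1, P11, P12, P2, P3, P5, P6, P8, P9}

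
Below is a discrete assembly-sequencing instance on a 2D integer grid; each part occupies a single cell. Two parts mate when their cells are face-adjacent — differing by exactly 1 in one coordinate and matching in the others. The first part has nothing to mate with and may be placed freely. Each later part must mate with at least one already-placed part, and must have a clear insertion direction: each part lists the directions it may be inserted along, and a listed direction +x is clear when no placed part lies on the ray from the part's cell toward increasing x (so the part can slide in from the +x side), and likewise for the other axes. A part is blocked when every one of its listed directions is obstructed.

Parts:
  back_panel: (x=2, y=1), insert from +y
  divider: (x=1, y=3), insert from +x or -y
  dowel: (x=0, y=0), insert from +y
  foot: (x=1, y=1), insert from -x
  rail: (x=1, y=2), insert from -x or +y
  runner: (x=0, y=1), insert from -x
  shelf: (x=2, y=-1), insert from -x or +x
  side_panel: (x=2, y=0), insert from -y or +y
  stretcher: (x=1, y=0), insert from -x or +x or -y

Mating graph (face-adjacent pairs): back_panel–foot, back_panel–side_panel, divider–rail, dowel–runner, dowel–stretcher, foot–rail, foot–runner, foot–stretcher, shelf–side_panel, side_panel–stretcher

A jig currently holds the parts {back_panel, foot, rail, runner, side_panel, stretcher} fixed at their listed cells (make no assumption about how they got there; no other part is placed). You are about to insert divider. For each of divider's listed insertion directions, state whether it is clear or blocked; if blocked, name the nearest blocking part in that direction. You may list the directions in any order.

+x: clear; -y: blocked by rail

+x: ray from divider(1, 3) has no placed part ⇒ clear
-y: nearest on ray is rail@(1, 2) ⇒ blocked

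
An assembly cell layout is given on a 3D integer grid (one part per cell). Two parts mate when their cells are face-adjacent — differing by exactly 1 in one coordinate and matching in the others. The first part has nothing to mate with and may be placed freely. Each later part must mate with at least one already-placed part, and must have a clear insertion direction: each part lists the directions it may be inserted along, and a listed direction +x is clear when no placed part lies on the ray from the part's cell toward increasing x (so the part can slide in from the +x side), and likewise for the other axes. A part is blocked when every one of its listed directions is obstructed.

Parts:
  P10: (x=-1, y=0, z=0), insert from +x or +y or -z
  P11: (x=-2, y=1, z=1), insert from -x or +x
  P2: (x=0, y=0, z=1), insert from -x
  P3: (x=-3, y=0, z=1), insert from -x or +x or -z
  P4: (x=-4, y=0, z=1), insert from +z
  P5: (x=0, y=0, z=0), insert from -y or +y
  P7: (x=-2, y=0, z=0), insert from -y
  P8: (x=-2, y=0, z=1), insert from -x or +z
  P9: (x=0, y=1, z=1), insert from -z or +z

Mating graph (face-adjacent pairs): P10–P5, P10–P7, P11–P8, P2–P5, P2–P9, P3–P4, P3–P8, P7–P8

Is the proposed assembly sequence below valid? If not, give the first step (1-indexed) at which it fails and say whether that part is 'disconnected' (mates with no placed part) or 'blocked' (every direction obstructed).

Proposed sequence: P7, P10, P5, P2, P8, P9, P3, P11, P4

Valid

1. P7@(-2, 0, 0) [-y clear] — {P7}
2. P10@(-1, 0, 0) [+x clear] — {P10, P7}
3. P5@(0, 0, 0) [-y clear] — {P10, P5, P7}
4. P2@(0, 0, 1) [-x clear] — {P10, P2, P5, P7}
5. P8@(-2, 0, 1) [-x clear] — {P10, P2, P5, P7, P8}
6. P9@(0, 1, 1) [-z clear] — {P10, P2, P5, P7, P8, P9}
7. P3@(-3, 0, 1) [-x clear] — {P10, P2, P3, P5, P7, P8, P9}
8. P11@(-2, 1, 1) [-x clear] — {P10, P11, P2, P3, P5, P7, P8, P9}
9. P4@(-4, 0, 1) [+z clear] — {P10, P11, P2, P3, P4, P5, P7, P8, P9}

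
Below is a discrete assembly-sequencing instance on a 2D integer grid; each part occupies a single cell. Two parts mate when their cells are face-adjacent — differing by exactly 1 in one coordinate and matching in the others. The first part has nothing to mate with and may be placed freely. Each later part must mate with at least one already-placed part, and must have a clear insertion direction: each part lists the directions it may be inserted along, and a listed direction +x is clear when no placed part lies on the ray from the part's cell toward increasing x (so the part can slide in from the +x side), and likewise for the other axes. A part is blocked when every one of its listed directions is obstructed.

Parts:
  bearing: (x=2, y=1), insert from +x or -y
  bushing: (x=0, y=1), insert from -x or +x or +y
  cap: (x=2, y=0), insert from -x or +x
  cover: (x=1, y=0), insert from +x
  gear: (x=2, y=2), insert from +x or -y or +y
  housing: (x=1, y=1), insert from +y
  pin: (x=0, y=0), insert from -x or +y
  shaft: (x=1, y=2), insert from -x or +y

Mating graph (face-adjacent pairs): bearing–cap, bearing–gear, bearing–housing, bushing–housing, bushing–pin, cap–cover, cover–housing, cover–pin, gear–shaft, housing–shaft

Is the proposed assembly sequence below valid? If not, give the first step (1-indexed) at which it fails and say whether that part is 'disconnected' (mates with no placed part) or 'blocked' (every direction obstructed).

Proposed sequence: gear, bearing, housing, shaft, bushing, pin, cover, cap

1. gear@(2, 2) [+x clear] — {gear}
2. bearing@(2, 1) [+x clear] — {bearing, gear}
3. housing@(1, 1) [+y clear] — {bearing, gear, housing}
4. shaft@(1, 2) [-x clear] — {bearing, gear, housing, shaft}
5. bushing@(0, 1) [-x clear] — {bearing, bushing, gear, housing, shaft}
6. pin@(0, 0) [-x clear] — {bearing, bushing, gear, housing, pin, shaft}
7. cover@(1, 0) [+x clear] — {bearing, bushing, cover, gear, housing, pin, shaft}
8. cap@(2, 0) [+x clear] — {bearing, bushing, cap, cover, gear, housing, pin, shaft}

Valid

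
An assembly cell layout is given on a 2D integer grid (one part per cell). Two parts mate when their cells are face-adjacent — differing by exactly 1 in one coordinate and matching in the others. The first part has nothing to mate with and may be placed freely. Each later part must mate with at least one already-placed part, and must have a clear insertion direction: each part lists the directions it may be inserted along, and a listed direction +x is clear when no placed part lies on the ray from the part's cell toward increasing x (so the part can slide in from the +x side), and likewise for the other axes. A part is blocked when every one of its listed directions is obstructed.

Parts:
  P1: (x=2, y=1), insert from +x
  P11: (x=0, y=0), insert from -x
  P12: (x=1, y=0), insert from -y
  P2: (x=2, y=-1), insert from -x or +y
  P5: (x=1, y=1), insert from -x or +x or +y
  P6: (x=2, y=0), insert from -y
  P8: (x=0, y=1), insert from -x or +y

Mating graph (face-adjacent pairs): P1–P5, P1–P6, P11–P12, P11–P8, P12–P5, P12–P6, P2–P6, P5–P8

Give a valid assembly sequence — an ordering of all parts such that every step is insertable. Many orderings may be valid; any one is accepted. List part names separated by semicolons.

1. P1@(2, 1) [+x clear] — {P1}
2. P6@(2, 0) [-y clear] — {P1, P6}
3. P2@(2, -1) [-x clear] — {P1, P2, P6}
4. P12@(1, 0) [-y clear] — {P1, P12, P2, P6}
5. P11@(0, 0) [-x clear] — {P1, P11, P12, P2, P6}
6. P8@(0, 1) [-x clear] — {P1, P11, P12, P2, P6, P8}
7. P5@(1, 1) [+y clear] — {P1, P11, P12, P2, P5, P6, P8}

P1; P6; P2; P12; P11; P8; P5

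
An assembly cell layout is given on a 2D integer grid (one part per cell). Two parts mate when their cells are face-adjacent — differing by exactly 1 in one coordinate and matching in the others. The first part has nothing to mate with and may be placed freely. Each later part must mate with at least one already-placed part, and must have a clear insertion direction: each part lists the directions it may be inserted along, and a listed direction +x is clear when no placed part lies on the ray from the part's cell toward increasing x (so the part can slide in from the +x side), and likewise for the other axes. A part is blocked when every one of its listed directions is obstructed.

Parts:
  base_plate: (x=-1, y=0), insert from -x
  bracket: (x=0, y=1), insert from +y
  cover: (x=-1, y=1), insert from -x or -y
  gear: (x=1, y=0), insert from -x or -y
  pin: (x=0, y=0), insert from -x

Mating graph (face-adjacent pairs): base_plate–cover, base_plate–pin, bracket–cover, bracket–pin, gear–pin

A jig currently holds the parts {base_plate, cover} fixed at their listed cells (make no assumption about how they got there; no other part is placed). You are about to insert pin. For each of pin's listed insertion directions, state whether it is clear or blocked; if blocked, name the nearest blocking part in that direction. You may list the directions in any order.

-x: nearest on ray is base_plate@(-1, 0) ⇒ blocked

-x: blocked by base_plate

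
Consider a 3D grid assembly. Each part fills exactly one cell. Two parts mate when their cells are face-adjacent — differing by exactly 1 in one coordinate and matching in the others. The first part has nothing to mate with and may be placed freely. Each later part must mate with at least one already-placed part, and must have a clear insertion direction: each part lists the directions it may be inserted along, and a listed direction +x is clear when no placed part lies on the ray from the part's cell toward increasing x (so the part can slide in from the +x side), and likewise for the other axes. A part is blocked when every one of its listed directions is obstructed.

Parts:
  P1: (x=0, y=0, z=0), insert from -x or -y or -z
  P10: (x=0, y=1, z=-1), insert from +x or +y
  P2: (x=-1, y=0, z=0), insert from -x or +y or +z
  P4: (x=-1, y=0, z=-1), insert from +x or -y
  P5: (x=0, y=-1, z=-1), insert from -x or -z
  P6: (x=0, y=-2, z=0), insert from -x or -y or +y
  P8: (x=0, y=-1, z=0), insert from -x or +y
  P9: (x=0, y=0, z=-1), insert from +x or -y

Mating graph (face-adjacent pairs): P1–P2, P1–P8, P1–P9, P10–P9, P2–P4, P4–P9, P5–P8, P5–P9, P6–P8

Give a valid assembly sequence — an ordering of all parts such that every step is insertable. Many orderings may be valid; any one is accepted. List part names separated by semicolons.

P4; P9; P10; P5; P8; P6; P1; P2

1. P4@(-1, 0, -1) [+x clear] — {P4}
2. P9@(0, 0, -1) [+x clear] — {P4, P9}
3. P10@(0, 1, -1) [+x clear] — {P10, P4, P9}
4. P5@(0, -1, -1) [-x clear] — {P10, P4, P5, P9}
5. P8@(0, -1, 0) [-x clear] — {P10, P4, P5, P8, P9}
6. P6@(0, -2, 0) [-x clear] — {P10, P4, P5, P6, P8, P9}
7. P1@(0, 0, 0) [-x clear] — {P1, P10, P4, P5, P6, P8, P9}
8. P2@(-1, 0, 0) [-x clear] — {P1, P10, P2, P4, P5, P6, P8, P9}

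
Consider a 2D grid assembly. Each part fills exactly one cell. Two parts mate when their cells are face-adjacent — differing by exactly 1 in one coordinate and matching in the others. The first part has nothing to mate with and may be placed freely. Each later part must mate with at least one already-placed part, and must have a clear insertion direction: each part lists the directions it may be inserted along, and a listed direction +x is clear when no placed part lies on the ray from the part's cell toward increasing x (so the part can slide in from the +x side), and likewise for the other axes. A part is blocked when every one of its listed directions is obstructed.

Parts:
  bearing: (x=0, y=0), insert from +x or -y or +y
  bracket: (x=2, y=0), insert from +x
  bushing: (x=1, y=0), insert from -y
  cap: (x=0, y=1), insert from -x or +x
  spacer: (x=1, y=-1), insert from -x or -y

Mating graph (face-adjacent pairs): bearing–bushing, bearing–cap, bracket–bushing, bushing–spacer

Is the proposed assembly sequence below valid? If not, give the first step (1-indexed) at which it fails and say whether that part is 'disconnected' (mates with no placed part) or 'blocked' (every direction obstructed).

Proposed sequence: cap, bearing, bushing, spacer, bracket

Valid

1. cap@(0, 1) [-x clear] — {cap}
2. bearing@(0, 0) [+x clear] — {bearing, cap}
3. bushing@(1, 0) [-y clear] — {bearing, bushing, cap}
4. spacer@(1, -1) [-x clear] — {bearing, bushing, cap, spacer}
5. bracket@(2, 0) [+x clear] — {bearing, bracket, bushing, cap, spacer}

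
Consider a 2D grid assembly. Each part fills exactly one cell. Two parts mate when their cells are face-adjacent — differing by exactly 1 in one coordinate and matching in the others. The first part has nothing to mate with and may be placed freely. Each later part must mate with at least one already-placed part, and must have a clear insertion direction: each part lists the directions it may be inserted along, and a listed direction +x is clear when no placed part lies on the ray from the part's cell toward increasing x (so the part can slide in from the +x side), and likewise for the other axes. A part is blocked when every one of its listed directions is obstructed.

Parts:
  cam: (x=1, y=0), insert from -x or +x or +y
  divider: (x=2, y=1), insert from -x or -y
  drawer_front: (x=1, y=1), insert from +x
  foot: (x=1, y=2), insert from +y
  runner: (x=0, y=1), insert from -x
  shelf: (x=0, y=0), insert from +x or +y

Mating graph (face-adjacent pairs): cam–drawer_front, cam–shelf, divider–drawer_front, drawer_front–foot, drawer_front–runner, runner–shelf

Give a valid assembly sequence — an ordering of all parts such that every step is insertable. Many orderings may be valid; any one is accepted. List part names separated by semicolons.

1. runner@(0, 1) [-x clear] — {runner}
2. shelf@(0, 0) [+x clear] — {runner, shelf}
3. drawer_front@(1, 1) [+x clear] — {drawer_front, runner, shelf}
4. foot@(1, 2) [+y clear] — {drawer_front, foot, runner, shelf}
5. divider@(2, 1) [-y clear] — {divider, drawer_front, foot, runner, shelf}
6. cam@(1, 0) [+x clear] — {cam, divider, drawer_front, foot, runner, shelf}

runner; shelf; drawer_front; foot; divider; cam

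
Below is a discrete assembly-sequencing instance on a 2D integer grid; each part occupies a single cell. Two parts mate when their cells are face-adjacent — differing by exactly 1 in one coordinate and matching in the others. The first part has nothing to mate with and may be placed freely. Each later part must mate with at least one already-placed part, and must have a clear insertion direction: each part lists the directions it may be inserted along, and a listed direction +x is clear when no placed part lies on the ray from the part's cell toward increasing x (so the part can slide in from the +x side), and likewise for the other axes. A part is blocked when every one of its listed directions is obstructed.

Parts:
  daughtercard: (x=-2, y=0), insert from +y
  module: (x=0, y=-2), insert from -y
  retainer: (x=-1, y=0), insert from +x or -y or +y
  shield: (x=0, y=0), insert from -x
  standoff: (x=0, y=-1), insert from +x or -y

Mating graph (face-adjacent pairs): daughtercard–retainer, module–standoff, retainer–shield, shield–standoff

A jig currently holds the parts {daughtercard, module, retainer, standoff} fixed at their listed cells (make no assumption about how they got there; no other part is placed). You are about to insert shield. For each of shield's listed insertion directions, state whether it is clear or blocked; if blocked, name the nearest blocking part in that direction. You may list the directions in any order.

-x: nearest on ray is retainer@(-1, 0) ⇒ blocked

-x: blocked by retainer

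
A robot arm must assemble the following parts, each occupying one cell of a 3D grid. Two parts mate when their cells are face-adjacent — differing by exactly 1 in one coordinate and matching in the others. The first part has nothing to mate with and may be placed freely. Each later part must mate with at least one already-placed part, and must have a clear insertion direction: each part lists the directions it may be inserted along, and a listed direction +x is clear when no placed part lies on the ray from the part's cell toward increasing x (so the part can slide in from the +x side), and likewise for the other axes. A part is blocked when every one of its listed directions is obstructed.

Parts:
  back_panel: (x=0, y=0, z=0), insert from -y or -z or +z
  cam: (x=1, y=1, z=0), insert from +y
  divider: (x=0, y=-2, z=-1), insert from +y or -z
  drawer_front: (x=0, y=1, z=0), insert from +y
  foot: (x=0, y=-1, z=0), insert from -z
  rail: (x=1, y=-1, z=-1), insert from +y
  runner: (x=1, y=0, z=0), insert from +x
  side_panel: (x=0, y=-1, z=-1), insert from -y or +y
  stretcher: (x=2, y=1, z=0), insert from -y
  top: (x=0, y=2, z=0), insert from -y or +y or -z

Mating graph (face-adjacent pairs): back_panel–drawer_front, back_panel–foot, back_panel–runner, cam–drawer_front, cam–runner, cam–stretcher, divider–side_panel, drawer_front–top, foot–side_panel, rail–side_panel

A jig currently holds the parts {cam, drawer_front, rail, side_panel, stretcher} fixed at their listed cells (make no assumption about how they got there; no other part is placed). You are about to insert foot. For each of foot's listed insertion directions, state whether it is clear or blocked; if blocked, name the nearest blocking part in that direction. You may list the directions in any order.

-z: nearest on ray is side_panel@(0, -1, -1) ⇒ blocked

-z: blocked by side_panel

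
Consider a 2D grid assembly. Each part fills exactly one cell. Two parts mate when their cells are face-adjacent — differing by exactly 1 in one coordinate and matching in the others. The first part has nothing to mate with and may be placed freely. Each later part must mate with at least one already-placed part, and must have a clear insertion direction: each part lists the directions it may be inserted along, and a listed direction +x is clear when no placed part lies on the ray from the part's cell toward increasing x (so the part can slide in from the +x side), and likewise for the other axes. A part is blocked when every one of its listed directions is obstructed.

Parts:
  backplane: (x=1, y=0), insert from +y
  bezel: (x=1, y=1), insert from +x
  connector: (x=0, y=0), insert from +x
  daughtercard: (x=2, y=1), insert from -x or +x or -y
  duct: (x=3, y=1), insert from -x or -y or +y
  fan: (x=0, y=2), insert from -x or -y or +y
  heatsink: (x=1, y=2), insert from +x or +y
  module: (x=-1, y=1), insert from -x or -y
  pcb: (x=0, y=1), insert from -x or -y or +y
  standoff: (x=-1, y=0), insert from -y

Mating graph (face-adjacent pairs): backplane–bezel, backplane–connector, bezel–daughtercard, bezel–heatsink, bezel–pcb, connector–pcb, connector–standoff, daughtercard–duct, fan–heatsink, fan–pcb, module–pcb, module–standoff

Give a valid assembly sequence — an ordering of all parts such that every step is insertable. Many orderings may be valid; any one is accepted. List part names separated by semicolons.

1. pcb@(0, 1) [-x clear] — {pcb}
2. fan@(0, 2) [-x clear] — {fan, pcb}
3. connector@(0, 0) [+x clear] — {connector, fan, pcb}
4. standoff@(-1, 0) [-y clear] — {connector, fan, pcb, standoff}
5. backplane@(1, 0) [+y clear] — {backplane, connector, fan, pcb, standoff}
6. heatsink@(1, 2) [+x clear] — {backplane, connector, fan, heatsink, pcb, standoff}
7. bezel@(1, 1) [+x clear] — {backplane, bezel, connector, fan, heatsink, pcb, standoff}
8. daughtercard@(2, 1) [+x clear] — {backplane, bezel, connector, daughtercard, fan, heatsink, pcb, standoff}
9. duct@(3, 1) [-y clear] — {backplane, bezel, connector, daughtercard, duct, fan, heatsink, pcb, standoff}
10. module@(-1, 1) [-x clear] — {backplane, bezel, connector, daughtercard, duct, fan, heatsink, module, pcb, standoff}

pcb; fan; connector; standoff; backplane; heatsink; bezel; daughtercard; duct; module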